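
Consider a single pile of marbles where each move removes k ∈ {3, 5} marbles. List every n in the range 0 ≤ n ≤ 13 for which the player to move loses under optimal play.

0, 1, 2, 8, 9, 10

Build the Grundy sequence with g(k) = mex{g(k−s) : s ∈ {3, 5}, s ≤ k}:
g(0) = mex{} = 0
g(1) = mex{} = 0
g(2) = mex{} = 0
g(3) = mex{0} = 1
g(4) = mex{0} = 1
g(5) = mex{0} = 1
g(6) = mex{0,1} = 2
g(7) = mex{0,1} = 2
g(8) = mex{1} = 0
g(9) = mex{1,2} = 0
g(10) = mex{1,2} = 0
g(11) = mex{0,2} = 1
g(12) = mex{0,2} = 1
g(13) = mex{0} = 1
The P-positions (g = 0) in 0..13 are 0, 1, 2, 8, 9, 10.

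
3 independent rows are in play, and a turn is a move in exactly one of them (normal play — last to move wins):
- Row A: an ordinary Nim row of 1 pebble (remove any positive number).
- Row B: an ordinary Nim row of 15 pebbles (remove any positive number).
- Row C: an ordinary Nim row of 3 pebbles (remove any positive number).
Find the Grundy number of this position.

13

Row A is a plain Nim row of size 1, so its Grundy value is 1.
Row B is a plain Nim row of size 15, so its Grundy value is 15.
Row C is a plain Nim row of size 3, so its Grundy value is 3.
By the Sprague-Grundy theorem, the Grundy value of a sum of independent games is the XOR of the component values.
Combined value = 1 ⊕ 15 ⊕ 3 = 13.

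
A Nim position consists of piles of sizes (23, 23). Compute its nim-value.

Write each in binary and XOR column by column:
  10111  (23)
  10111  (23)
  -----
  00000  (0)

0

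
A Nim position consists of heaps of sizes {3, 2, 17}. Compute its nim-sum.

In binary:
  00011  (3)
  00010  (2)
  10001  (17)
  -----
  10000  (16)

16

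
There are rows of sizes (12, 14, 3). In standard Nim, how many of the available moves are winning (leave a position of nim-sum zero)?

1

In binary:
  1100  (12)
  1110  (14)
  0011  (3)
  ----
  0001  (1)
The overall nim-sum is X = 1. A row of size p has a winning move iff p XOR X < p (reduce it to p XOR X).
  12: 12 XOR 1 = 13 ≥ 12 — no move.
  14: 14 XOR 1 = 15 ≥ 14 — no move.
  3: 3 XOR 1 = 2 < 3 — winning move (to 2).
That gives 1 winning move.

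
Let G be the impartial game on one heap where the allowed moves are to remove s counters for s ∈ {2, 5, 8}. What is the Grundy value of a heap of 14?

0

Compute g(0), g(1), … for moves {2, 5, 8}:
k:     0  1  2  3  4  5  6  7  8  9 10 11 12 13 14
g(k):  0  0  1  1  0  2  1  0  2  1  0  0  1  1  0
So g(14) = 0.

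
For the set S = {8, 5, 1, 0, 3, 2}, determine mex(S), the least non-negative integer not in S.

The values 0, 1, 2, 3 are all present; 4 is the first non-negative integer missing from the set.

4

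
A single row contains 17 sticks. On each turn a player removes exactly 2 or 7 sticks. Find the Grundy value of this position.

Grundy values for subtraction set {2, 7}:
k:     0  1  2  3  4  5  6  7  8  9 10 11 12 13 14 15 16 17
g(k):  0  0  1  1  0  0  1  1  2  0  0  1  1  0  0  1  1  2
So g(17) = 2.

2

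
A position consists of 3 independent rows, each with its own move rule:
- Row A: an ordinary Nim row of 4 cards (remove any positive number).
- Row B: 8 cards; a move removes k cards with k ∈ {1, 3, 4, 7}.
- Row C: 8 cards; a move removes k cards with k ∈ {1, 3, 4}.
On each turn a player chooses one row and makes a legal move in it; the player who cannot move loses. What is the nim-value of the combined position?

5

Row A is a plain Nim row of size 4, so its Grundy value is 4.
Build the Grundy sequence for row B with g(k) = mex{g(k−s) : s ∈ {1, 3, 4, 7}, s ≤ k}:
g(0) = mex{} = 0
g(1) = mex{0} = 1
g(2) = mex{1} = 0
g(3) = mex{0} = 1
g(4) = mex{0,1} = 2
g(5) = mex{0,1,2} = 3
g(6) = mex{0,1,3} = 2
g(7) = mex{0,1,2} = 3
g(8) = mex{1,2,3} = 0
So g(8) = 0.
For row C, compute g(0), g(1), … with moves {1, 3, 4}:
g(0) = mex{} = 0
g(1) = mex{0} = 1
g(2) = mex{1} = 0
g(3) = mex{0} = 1
g(4) = mex{0,1} = 2
g(5) = mex{0,1,2} = 3
g(6) = mex{0,1,3} = 2
g(7) = mex{1,2} = 0
g(8) = mex{0,2,3} = 1
So g(8) = 1.
The value of a disjunctive sum is the nim-sum of the parts.
Combined value = 4 XOR 0 XOR 1 = 5.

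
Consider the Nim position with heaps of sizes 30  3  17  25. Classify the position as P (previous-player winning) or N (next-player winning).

In binary:
  11110  (30)
  00011  (3)
  10001  (17)
  11001  (25)
  -----
  10101  (21)
The nim-sum is 21 ≠ 0, so this is an N-position: the player to move can win.

N-position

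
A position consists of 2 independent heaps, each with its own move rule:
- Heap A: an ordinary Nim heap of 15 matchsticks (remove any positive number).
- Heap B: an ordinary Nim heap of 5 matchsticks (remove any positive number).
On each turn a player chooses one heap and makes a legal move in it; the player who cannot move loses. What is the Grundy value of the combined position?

Heap A is a plain Nim heap of size 15, so its Grundy value is 15.
Heap B is a plain Nim heap of size 5, so its Grundy value is 5.
By the Sprague-Grundy theorem, the Grundy value of a sum of independent games is the XOR of the component values.
Combined value = 15 XOR 5 = 10.

10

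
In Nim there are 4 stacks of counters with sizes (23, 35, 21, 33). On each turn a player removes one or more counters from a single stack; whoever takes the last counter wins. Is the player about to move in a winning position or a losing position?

Losing position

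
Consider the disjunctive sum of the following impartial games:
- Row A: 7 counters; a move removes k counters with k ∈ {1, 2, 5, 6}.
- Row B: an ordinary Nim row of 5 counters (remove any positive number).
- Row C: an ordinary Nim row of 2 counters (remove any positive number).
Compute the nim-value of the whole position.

7

For row A, compute g(0), g(1), … with moves {1, 2, 5, 6}:
g(0) = mex{} = 0
g(1) = mex{0} = 1
g(2) = mex{0,1} = 2
g(3) = mex{1,2} = 0
g(4) = mex{0,2} = 1
g(5) = mex{0,1} = 2
g(6) = mex{0,1,2} = 3
g(7) = mex{1,2,3} = 0
So g(7) = 0.
Row B is a plain Nim row of size 5, so its Grundy value is 5.
Row C is a plain Nim row of size 2, so its Grundy value is 2.
The value of a disjunctive sum is the nim-sum of the parts.
Combined value = 0 ⊕ 5 ⊕ 2 = 7.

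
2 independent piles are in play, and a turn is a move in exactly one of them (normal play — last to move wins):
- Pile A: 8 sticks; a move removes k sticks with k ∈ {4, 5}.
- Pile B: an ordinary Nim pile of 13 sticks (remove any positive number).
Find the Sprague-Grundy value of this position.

Build the Grundy sequence for pile A with g(k) = mex{g(k−s) : s ∈ {4, 5}, s ≤ k}:
k:     0  1  2  3  4  5  6  7  8
g(k):  0  0  0  0  1  1  1  1  2
So g(8) = 2.
Pile B is a plain Nim pile of size 13, so its Grundy value is 13.
The value of a disjunctive sum is the nim-sum of the parts.
Combined value = 2 ⊕ 13 = 15.

15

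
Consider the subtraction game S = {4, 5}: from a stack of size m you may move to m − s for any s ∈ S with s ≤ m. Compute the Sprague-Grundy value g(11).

0

Grundy values for subtraction set {4, 5}:
g(0) = mex{} = 0
g(1) = mex{} = 0
g(2) = mex{} = 0
g(3) = mex{} = 0
g(4) = mex{0} = 1
g(5) = mex{0} = 1
g(6) = mex{0} = 1
g(7) = mex{0} = 1
g(8) = mex{0,1} = 2
g(9) = mex{1} = 0
g(10) = mex{1} = 0
g(11) = mex{1} = 0
So g(11) = 0.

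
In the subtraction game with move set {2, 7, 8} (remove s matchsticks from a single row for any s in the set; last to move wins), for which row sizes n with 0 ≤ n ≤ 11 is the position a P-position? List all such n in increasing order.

0, 1, 4, 5, 10

Grundy values for subtraction set {2, 7, 8}:
g(0) = mex{} = 0
g(1) = mex{} = 0
g(2) = mex{0} = 1
g(3) = mex{0} = 1
g(4) = mex{1} = 0
g(5) = mex{1} = 0
g(6) = mex{0} = 1
g(7) = mex{0} = 1
g(8) = mex{0,1} = 2
g(9) = mex{0,1} = 2
g(10) = mex{1,2} = 0
g(11) = mex{0,1,2} = 3
The P-positions (g = 0) in 0..11 are 0, 1, 4, 5, 10.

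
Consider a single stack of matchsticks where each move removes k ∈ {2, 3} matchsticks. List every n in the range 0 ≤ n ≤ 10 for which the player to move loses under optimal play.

0, 1, 5, 6, 10

Compute g(0), g(1), … for moves {2, 3}:
k:     0  1  2  3  4  5  6  7  8  9 10
g(k):  0  0  1  1  2  0  0  1  1  2  0
The P-positions (g = 0) in 0..10 are 0, 1, 5, 6, 10.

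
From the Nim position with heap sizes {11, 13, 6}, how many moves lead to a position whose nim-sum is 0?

0

Compute the nim-sum pairwise:
11 ⊕ 13 = 6
6 ⊕ 6 = 0
The nim-sum is already 0, so every move leaves a nonzero nim-sum — there are no winning moves.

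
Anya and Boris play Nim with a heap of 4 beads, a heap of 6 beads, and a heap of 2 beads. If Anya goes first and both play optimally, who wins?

Compute the nim-sum pairwise:
4 ^ 6 = 2
2 ^ 2 = 0
The nim-sum is 0, so this is a P-position: the player to move is in a losing position under optimal play; Anya is about to move from it and so loses — Boris wins.

Boris wins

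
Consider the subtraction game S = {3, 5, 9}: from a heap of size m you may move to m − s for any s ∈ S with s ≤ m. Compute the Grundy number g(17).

1

Compute g(0), g(1), … for moves {3, 5, 9}:
k:     0  1  2  3  4  5  6  7  8  9 10 11 12 13 14 15 16 17
g(k):  0  0  0  1  1  1  2  2  0  3  3  1  0  2  0  1  0  1
So g(17) = 1.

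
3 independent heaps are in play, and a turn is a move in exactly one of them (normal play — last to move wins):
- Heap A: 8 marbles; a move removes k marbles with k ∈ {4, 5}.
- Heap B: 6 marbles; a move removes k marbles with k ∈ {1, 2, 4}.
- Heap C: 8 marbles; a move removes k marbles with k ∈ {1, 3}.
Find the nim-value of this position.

2

Grundy values for heap A (subtraction set {4, 5}):
k:     0  1  2  3  4  5  6  7  8
g(k):  0  0  0  0  1  1  1  1  2
So g(8) = 2.
For heap B, compute g(0), g(1), … with moves {1, 2, 4}:
k:     0  1  2  3  4  5  6
g(k):  0  1  2  0  1  2  0
So g(6) = 0.
Build the Grundy sequence for heap C with g(k) = mex{g(k−s) : s ∈ {1, 3}, s ≤ k}:
g(0) = mex{} = 0
g(1) = mex{0} = 1
g(2) = mex{1} = 0
g(3) = mex{0} = 1
g(4) = mex{1} = 0
g(5) = mex{0} = 1
g(6) = mex{1} = 0
g(7) = mex{0} = 1
g(8) = mex{1} = 0
So g(8) = 0.
The value of a disjunctive sum is the nim-sum of the parts.
Combined value = 2 ⊕ 0 ⊕ 0 = 2.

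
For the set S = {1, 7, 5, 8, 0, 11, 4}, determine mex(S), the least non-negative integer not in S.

2

The values 0, 1 are all present; 2 is the first non-negative integer missing from the set.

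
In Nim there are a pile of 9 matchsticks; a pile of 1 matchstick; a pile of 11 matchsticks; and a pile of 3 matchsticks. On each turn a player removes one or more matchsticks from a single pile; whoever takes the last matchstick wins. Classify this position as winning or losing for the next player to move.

Nim-sum: 9 ^ 1 ^ 11 ^ 3 = 0.
The nim-sum is 0, so this is a P-position: the player to move is in a losing position under optimal play.

Losing position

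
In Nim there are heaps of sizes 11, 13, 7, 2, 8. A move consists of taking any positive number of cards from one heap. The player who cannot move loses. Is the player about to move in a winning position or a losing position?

Winning position

In binary:
  1011  (11)
  1101  (13)
  0111  (7)
  0010  (2)
  1000  (8)
  ----
  1011  (11)
The nim-sum is 11 ≠ 0, so this is an N-position: the player to move can win.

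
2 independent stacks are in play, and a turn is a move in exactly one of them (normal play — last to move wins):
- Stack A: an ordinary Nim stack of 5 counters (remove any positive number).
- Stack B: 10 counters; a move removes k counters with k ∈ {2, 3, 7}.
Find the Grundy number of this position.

Stack A is a plain Nim stack of size 5, so its Grundy value is 5.
Build the Grundy sequence for stack B with g(k) = mex{g(k−s) : s ∈ {2, 3, 7}, s ≤ k}:
g(0) = mex{} = 0
g(1) = mex{} = 0
g(2) = mex{0} = 1
g(3) = mex{0} = 1
g(4) = mex{0,1} = 2
g(5) = mex{1} = 0
g(6) = mex{1,2} = 0
g(7) = mex{0,2} = 1
g(8) = mex{0} = 1
g(9) = mex{0,1} = 2
g(10) = mex{1} = 0
So g(10) = 0.
The value of a disjunctive sum is the nim-sum of the parts.
Combined value = 5 ⊕ 0 = 5.

5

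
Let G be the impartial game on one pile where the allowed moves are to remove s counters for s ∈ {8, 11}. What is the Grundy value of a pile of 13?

Grundy values for subtraction set {8, 11}:
k:     0  1  2  3  4  5  6  7  8  9 10 11 12 13
g(k):  0  0  0  0  0  0  0  0  1  1  1  1  1  1
So g(13) = 1.

1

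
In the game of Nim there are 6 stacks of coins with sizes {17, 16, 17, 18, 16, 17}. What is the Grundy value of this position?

3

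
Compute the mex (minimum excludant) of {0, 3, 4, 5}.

0 is in the set but 1 is not, so the mex is 1.

1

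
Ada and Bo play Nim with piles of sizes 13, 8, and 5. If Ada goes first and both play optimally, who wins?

Bitwise XOR of the heap sizes:
  1101  (13)
  1000  (8)
  0101  (5)
  ----
  0000  (0)
The nim-sum is 0, so this is a P-position: the player to move is in a losing position under optimal play; Ada is about to move from it and so loses — Bo wins.

Bo wins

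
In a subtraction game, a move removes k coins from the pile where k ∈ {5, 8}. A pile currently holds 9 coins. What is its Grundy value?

Build the Grundy sequence with g(k) = mex{g(k−s) : s ∈ {5, 8}, s ≤ k}:
g(0) = mex{} = 0
g(1) = mex{} = 0
g(2) = mex{} = 0
g(3) = mex{} = 0
g(4) = mex{} = 0
g(5) = mex{0} = 1
g(6) = mex{0} = 1
g(7) = mex{0} = 1
g(8) = mex{0} = 1
g(9) = mex{0} = 1
So g(9) = 1.

1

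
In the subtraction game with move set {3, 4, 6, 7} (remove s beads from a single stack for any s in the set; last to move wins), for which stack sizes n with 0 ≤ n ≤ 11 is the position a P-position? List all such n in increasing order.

0, 1, 2, 10, 11

Compute g(0), g(1), … for moves {3, 4, 6, 7}:
k:     0  1  2  3  4  5  6  7  8  9 10 11
g(k):  0  0  0  1  1  1  2  2  2  3  0  0
The P-positions (g = 0) in 0..11 are 0, 1, 2, 10, 11.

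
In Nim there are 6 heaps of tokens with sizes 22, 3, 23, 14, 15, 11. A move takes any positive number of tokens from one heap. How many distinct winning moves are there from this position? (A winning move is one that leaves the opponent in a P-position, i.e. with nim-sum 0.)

3

Write each in binary and XOR column by column:
  10110  (22)
  00011  (3)
  10111  (23)
  01110  (14)
  01111  (15)
  01011  (11)
  -----
  01000  (8)
The overall nim-sum is X = 8. A heap of size p has a winning move iff p XOR X < p (reduce it to p XOR X).
  22: 22 XOR 8 = 30 ≥ 22 — no move.
  3: 3 XOR 8 = 11 ≥ 3 — no move.
  23: 23 XOR 8 = 31 ≥ 23 — no move.
  14: 14 XOR 8 = 6 < 14 — winning move (to 6).
  15: 15 XOR 8 = 7 < 15 — winning move (to 7).
  11: 11 XOR 8 = 3 < 11 — winning move (to 3).
That gives 3 winning moves.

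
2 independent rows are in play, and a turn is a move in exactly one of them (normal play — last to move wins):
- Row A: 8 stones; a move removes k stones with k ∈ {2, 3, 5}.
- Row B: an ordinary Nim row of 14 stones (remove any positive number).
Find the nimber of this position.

14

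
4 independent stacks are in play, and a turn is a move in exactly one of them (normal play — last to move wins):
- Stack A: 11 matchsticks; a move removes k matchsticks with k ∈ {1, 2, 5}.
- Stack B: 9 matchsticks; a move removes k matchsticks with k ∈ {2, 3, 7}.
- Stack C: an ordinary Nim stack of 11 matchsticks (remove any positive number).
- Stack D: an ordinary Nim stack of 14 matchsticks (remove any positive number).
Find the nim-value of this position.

Grundy values for stack A (subtraction set {1, 2, 5}):
g(0) = mex{} = 0
g(1) = mex{0} = 1
g(2) = mex{0,1} = 2
g(3) = mex{1,2} = 0
g(4) = mex{0,2} = 1
g(5) = mex{0,1} = 2
g(6) = mex{1,2} = 0
g(7) = mex{0,2} = 1
g(8) = mex{0,1} = 2
g(9) = mex{1,2} = 0
g(10) = mex{0,2} = 1
g(11) = mex{0,1} = 2
So g(11) = 2.
Build the Grundy sequence for stack B with g(k) = mex{g(k−s) : s ∈ {2, 3, 7}, s ≤ k}:
g(0) = mex{} = 0
g(1) = mex{} = 0
g(2) = mex{0} = 1
g(3) = mex{0} = 1
g(4) = mex{0,1} = 2
g(5) = mex{1} = 0
g(6) = mex{1,2} = 0
g(7) = mex{0,2} = 1
g(8) = mex{0} = 1
g(9) = mex{0,1} = 2
So g(9) = 2.
Stack C is a plain Nim stack of size 11, so its Grundy value is 11.
Stack D is a plain Nim stack of size 14, so its Grundy value is 14.
The value of a disjunctive sum is the nim-sum of the parts.
Combined value = 2 ⊕ 2 ⊕ 11 ⊕ 14 = 5.

5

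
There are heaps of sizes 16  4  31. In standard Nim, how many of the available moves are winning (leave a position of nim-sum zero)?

1

Write each in binary and XOR column by column:
  10000  (16)
  00100  (4)
  11111  (31)
  -----
  01011  (11)
The overall nim-sum is X = 11. A heap of size p has a winning move iff p XOR X < p (reduce it to p XOR X).
  16: 16 XOR 11 = 27 ≥ 16 — no move.
  4: 4 XOR 11 = 15 ≥ 4 — no move.
  31: 31 XOR 11 = 20 < 31 — winning move (to 20).
That gives 1 winning move.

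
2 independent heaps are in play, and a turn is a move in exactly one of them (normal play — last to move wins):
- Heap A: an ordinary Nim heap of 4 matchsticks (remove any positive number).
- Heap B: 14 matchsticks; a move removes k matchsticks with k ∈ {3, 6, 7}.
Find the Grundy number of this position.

Heap A is a plain Nim heap of size 4, so its Grundy value is 4.
For heap B, compute g(0), g(1), … with moves {3, 6, 7}:
g(0) = mex{} = 0
g(1) = mex{} = 0
g(2) = mex{} = 0
g(3) = mex{0} = 1
g(4) = mex{0} = 1
g(5) = mex{0} = 1
g(6) = mex{0,1} = 2
g(7) = mex{0,1} = 2
g(8) = mex{0,1} = 2
g(9) = mex{0,1,2} = 3
g(10) = mex{1,2} = 0
g(11) = mex{1,2} = 0
g(12) = mex{1,2,3} = 0
g(13) = mex{0,2} = 1
g(14) = mex{0,2} = 1
So g(14) = 1.
By the Sprague-Grundy theorem, the Grundy value of a sum of independent games is the XOR of the component values.
Combined value = 4 XOR 1 = 5.

5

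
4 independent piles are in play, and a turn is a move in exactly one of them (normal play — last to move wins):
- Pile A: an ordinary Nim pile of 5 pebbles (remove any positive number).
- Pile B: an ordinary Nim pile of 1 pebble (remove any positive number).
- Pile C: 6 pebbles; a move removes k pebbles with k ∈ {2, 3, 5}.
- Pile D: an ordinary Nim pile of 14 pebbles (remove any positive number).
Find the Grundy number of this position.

9

Pile A is a plain Nim pile of size 5, so its Grundy value is 5.
Pile B is a plain Nim pile of size 1, so its Grundy value is 1.
For pile C, compute g(0), g(1), … with moves {2, 3, 5}:
g(0) = mex{} = 0
g(1) = mex{} = 0
g(2) = mex{0} = 1
g(3) = mex{0} = 1
g(4) = mex{0,1} = 2
g(5) = mex{0,1} = 2
g(6) = mex{0,1,2} = 3
So g(6) = 3.
Pile D is a plain Nim pile of size 14, so its Grundy value is 14.
By the Sprague-Grundy theorem, the Grundy value of a sum of independent games is the XOR of the component values.
Combined value = 5 ⊕ 1 ⊕ 3 ⊕ 14 = 9.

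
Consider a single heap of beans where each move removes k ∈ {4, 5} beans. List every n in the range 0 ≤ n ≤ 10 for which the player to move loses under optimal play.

Grundy values for subtraction set {4, 5}:
g(0) = mex{} = 0
g(1) = mex{} = 0
g(2) = mex{} = 0
g(3) = mex{} = 0
g(4) = mex{0} = 1
g(5) = mex{0} = 1
g(6) = mex{0} = 1
g(7) = mex{0} = 1
g(8) = mex{0,1} = 2
g(9) = mex{1} = 0
g(10) = mex{1} = 0
The P-positions (g = 0) in 0..10 are 0, 1, 2, 3, 9, 10.

0, 1, 2, 3, 9, 10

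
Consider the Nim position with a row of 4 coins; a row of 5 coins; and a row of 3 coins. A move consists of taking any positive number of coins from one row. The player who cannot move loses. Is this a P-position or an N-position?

N-position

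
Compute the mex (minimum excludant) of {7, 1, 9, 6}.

0

0 is not in the set, so the mex is 0.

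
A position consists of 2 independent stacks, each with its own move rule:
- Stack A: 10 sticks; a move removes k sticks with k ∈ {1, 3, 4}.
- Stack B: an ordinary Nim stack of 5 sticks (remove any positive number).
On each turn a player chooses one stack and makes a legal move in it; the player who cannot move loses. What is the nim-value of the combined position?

4

For stack A, compute g(0), g(1), … with moves {1, 3, 4}:
k:     0  1  2  3  4  5  6  7  8  9 10
g(k):  0  1  0  1  2  3  2  0  1  0  1
So g(10) = 1.
Stack B is a plain Nim stack of size 5, so its Grundy value is 5.
By the Sprague-Grundy theorem, the Grundy value of a sum of independent games is the XOR of the component values.
Combined value = 1 ⊕ 5 = 4.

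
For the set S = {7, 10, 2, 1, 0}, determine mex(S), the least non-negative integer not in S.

The values 0, 1, 2 are all present; 3 is the first non-negative integer missing from the set.

3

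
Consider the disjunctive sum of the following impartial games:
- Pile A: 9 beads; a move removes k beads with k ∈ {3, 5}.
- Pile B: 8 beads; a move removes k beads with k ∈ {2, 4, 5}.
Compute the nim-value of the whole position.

Build the Grundy sequence for pile A with g(k) = mex{g(k−s) : s ∈ {3, 5}, s ≤ k}:
g(0) = mex{} = 0
g(1) = mex{} = 0
g(2) = mex{} = 0
g(3) = mex{0} = 1
g(4) = mex{0} = 1
g(5) = mex{0} = 1
g(6) = mex{0,1} = 2
g(7) = mex{0,1} = 2
g(8) = mex{1} = 0
g(9) = mex{1,2} = 0
So g(9) = 0.
Build the Grundy sequence for pile B with g(k) = mex{g(k−s) : s ∈ {2, 4, 5}, s ≤ k}:
g(0) = mex{} = 0
g(1) = mex{} = 0
g(2) = mex{0} = 1
g(3) = mex{0} = 1
g(4) = mex{0,1} = 2
g(5) = mex{0,1} = 2
g(6) = mex{0,1,2} = 3
g(7) = mex{1,2} = 0
g(8) = mex{1,2,3} = 0
So g(8) = 0.
The value of a disjunctive sum is the nim-sum of the parts.
Combined value = 0 XOR 0 = 0.

0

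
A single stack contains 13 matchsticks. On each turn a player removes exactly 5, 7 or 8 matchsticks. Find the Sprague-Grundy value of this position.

0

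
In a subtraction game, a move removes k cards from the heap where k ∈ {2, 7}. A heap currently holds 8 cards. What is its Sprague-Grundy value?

Grundy values for subtraction set {2, 7}:
g(0) = mex{} = 0
g(1) = mex{} = 0
g(2) = mex{0} = 1
g(3) = mex{0} = 1
g(4) = mex{1} = 0
g(5) = mex{1} = 0
g(6) = mex{0} = 1
g(7) = mex{0} = 1
g(8) = mex{0,1} = 2
So g(8) = 2.

2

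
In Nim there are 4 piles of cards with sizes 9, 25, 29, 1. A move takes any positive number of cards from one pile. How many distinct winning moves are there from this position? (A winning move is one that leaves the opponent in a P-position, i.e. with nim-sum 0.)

3

Nim-sum: 9 ^ 25 ^ 29 ^ 1 = 12.
The overall nim-sum is X = 12. A pile of size p has a winning move iff p XOR X < p (reduce it to p XOR X).
  9: 9 XOR 12 = 5 < 9 — winning move (to 5).
  25: 25 XOR 12 = 21 < 25 — winning move (to 21).
  29: 29 XOR 12 = 17 < 29 — winning move (to 17).
  1: 1 XOR 12 = 13 ≥ 1 — no move.
That gives 3 winning moves.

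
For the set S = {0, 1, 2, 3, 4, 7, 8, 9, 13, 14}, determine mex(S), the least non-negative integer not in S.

5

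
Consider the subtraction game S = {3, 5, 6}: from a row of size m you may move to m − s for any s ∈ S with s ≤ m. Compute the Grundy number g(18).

0

Build the Grundy sequence with g(k) = mex{g(k−s) : s ∈ {3, 5, 6}, s ≤ k}:
k:     0  1  2  3  4  5  6  7  8  9 10 11 12 13 14 15 16 17 18
g(k):  0  0  0  1  1  1  2  2  2  0  0  0  1  1  1  2  2  2  0
So g(18) = 0.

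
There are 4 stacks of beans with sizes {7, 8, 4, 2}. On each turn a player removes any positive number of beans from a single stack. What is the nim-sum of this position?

Compute the nim-sum pairwise:
7 XOR 8 = 15
15 XOR 4 = 11
11 XOR 2 = 9

9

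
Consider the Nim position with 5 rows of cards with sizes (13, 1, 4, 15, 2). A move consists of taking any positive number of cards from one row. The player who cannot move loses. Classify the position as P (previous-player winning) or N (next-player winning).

Compute the nim-sum pairwise:
13 ^ 1 = 12
12 ^ 4 = 8
8 ^ 15 = 7
7 ^ 2 = 5
The nim-sum is 5 ≠ 0, so this is an N-position: the player to move can win.

N-position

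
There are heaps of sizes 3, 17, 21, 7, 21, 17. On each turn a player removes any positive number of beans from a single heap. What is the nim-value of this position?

Compute the nim-sum pairwise:
3 ^ 17 = 18
18 ^ 21 = 7
7 ^ 7 = 0
0 ^ 21 = 21
21 ^ 17 = 4

4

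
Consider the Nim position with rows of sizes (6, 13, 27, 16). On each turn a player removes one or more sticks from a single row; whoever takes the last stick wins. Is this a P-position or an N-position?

P-position

Nim-sum: 6 ⊕ 13 ⊕ 27 ⊕ 16 = 0.
The nim-sum is 0, so this is a P-position: the player to move is in a losing position under optimal play.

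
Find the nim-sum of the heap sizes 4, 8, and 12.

Bitwise XOR of the heap sizes:
  0100  (4)
  1000  (8)
  1100  (12)
  ----
  0000  (0)

0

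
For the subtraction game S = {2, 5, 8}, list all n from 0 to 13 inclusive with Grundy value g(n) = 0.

Build the Grundy sequence with g(k) = mex{g(k−s) : s ∈ {2, 5, 8}, s ≤ k}:
g(0) = mex{} = 0
g(1) = mex{} = 0
g(2) = mex{0} = 1
g(3) = mex{0} = 1
g(4) = mex{1} = 0
g(5) = mex{0,1} = 2
g(6) = mex{0} = 1
g(7) = mex{1,2} = 0
g(8) = mex{0,1} = 2
g(9) = mex{0} = 1
g(10) = mex{1,2} = 0
g(11) = mex{1} = 0
g(12) = mex{0} = 1
g(13) = mex{0,2} = 1
The P-positions (g = 0) in 0..13 are 0, 1, 4, 7, 10, 11.

0, 1, 4, 7, 10, 11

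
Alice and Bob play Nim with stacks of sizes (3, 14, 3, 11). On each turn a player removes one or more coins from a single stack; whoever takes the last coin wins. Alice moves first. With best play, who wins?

Compute the nim-sum pairwise:
3 ⊕ 14 = 13
13 ⊕ 3 = 14
14 ⊕ 11 = 5
The nim-sum is 5 ≠ 0, so this is an N-position: the player to move can win; Alice has a winning move.

Alice wins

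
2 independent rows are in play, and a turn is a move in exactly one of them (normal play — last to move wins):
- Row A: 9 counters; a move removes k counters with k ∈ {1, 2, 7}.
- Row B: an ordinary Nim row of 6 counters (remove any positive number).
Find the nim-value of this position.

For row A, compute g(0), g(1), … with moves {1, 2, 7}:
g(0) = mex{} = 0
g(1) = mex{0} = 1
g(2) = mex{0,1} = 2
g(3) = mex{1,2} = 0
g(4) = mex{0,2} = 1
g(5) = mex{0,1} = 2
g(6) = mex{1,2} = 0
g(7) = mex{0,2} = 1
g(8) = mex{0,1} = 2
g(9) = mex{1,2} = 0
So g(9) = 0.
Row B is a plain Nim row of size 6, so its Grundy value is 6.
By the Sprague-Grundy theorem, the Grundy value of a sum of independent games is the XOR of the component values.
Combined value = 0 ⊕ 6 = 6.

6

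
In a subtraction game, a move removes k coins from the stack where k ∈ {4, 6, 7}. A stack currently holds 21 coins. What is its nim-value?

2

Compute g(0), g(1), … for moves {4, 6, 7}:
k:     0  1  2  3  4  5  6  7  8  9 10 11 12 13 14 15 16 17 18 19 20 21
g(k):  0  0  0  0  1  1  1  1  2  2  2  0  0  0  0  1  1  1  1  2  2  2
So g(21) = 2.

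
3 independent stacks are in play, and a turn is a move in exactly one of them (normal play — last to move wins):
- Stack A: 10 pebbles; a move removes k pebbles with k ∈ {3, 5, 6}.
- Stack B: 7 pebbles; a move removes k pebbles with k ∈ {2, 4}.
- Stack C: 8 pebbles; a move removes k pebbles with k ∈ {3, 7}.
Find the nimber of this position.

2

Build the Grundy sequence for stack A with g(k) = mex{g(k−s) : s ∈ {3, 5, 6}, s ≤ k}:
g(0) = mex{} = 0
g(1) = mex{} = 0
g(2) = mex{} = 0
g(3) = mex{0} = 1
g(4) = mex{0} = 1
g(5) = mex{0} = 1
g(6) = mex{0,1} = 2
g(7) = mex{0,1} = 2
g(8) = mex{0,1} = 2
g(9) = mex{1,2} = 0
g(10) = mex{1,2} = 0
So g(10) = 0.
Build the Grundy sequence for stack B with g(k) = mex{g(k−s) : s ∈ {2, 4}, s ≤ k}:
k:     0  1  2  3  4  5  6  7
g(k):  0  0  1  1  2  2  0  0
So g(7) = 0.
Grundy values for stack C (subtraction set {3, 7}):
g(0) = mex{} = 0
g(1) = mex{} = 0
g(2) = mex{} = 0
g(3) = mex{0} = 1
g(4) = mex{0} = 1
g(5) = mex{0} = 1
g(6) = mex{1} = 0
g(7) = mex{0,1} = 2
g(8) = mex{0,1} = 2
So g(8) = 2.
The value of a disjunctive sum is the nim-sum of the parts.
Combined value = 0 ⊕ 0 ⊕ 2 = 2.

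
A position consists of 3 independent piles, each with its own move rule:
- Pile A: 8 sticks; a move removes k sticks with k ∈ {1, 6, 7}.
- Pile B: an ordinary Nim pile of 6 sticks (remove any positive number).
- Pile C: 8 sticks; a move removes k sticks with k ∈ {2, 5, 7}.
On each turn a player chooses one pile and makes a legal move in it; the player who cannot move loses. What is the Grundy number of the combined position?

6

Build the Grundy sequence for pile A with g(k) = mex{g(k−s) : s ∈ {1, 6, 7}, s ≤ k}:
g(0) = mex{} = 0
g(1) = mex{0} = 1
g(2) = mex{1} = 0
g(3) = mex{0} = 1
g(4) = mex{1} = 0
g(5) = mex{0} = 1
g(6) = mex{0,1} = 2
g(7) = mex{0,1,2} = 3
g(8) = mex{0,1,3} = 2
So g(8) = 2.
Pile B is a plain Nim pile of size 6, so its Grundy value is 6.
Build the Grundy sequence for pile C with g(k) = mex{g(k−s) : s ∈ {2, 5, 7}, s ≤ k}:
k:     0  1  2  3  4  5  6  7  8
g(k):  0  0  1  1  0  2  1  3  2
So g(8) = 2.
The value of a disjunctive sum is the nim-sum of the parts.
Combined value = 2 ⊕ 6 ⊕ 2 = 6.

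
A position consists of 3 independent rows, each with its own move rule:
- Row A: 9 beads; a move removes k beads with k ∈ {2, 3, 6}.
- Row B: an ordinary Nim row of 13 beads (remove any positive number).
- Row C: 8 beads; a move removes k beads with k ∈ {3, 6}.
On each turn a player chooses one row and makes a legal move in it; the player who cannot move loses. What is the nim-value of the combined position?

15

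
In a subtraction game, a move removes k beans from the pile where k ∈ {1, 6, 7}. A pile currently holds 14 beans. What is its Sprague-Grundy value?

0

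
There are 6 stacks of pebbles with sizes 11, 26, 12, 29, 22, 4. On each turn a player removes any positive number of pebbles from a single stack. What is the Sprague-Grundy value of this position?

18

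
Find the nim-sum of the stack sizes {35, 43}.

Nim-sum: 35 ⊕ 43 = 8.

8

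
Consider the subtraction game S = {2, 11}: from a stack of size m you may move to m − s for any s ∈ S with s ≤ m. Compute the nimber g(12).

2

Compute g(0), g(1), … for moves {2, 11}:
k:     0  1  2  3  4  5  6  7  8  9 10 11 12
g(k):  0  0  1  1  0  0  1  1  0  0  1  1  2
So g(12) = 2.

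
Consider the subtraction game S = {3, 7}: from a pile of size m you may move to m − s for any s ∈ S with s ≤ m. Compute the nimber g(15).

Build the Grundy sequence with g(k) = mex{g(k−s) : s ∈ {3, 7}, s ≤ k}:
k:     0  1  2  3  4  5  6  7  8  9 10 11 12 13 14 15
g(k):  0  0  0  1  1  1  0  2  2  1  0  0  0  1  1  1
So g(15) = 1.

1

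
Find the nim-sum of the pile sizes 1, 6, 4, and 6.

Compute the nim-sum pairwise:
1 ^ 6 = 7
7 ^ 4 = 3
3 ^ 6 = 5

5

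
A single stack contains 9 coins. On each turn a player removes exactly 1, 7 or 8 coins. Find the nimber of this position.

3

Grundy values for subtraction set {1, 7, 8}:
k:     0  1  2  3  4  5  6  7  8  9
g(k):  0  1  0  1  0  1  0  1  2  3
So g(9) = 3.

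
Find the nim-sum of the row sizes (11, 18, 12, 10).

31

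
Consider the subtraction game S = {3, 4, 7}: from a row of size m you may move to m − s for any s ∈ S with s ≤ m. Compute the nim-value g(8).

2

Build the Grundy sequence with g(k) = mex{g(k−s) : s ∈ {3, 4, 7}, s ≤ k}:
g(0) = mex{} = 0
g(1) = mex{} = 0
g(2) = mex{} = 0
g(3) = mex{0} = 1
g(4) = mex{0} = 1
g(5) = mex{0} = 1
g(6) = mex{0,1} = 2
g(7) = mex{0,1} = 2
g(8) = mex{0,1} = 2
So g(8) = 2.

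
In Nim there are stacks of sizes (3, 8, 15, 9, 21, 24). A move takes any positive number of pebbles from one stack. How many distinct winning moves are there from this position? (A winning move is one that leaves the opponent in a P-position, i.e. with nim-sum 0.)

Compute the nim-sum pairwise:
3 ^ 8 = 11
11 ^ 15 = 4
4 ^ 9 = 13
13 ^ 21 = 24
24 ^ 24 = 0
The nim-sum is already 0, so every move leaves a nonzero nim-sum — there are no winning moves.

0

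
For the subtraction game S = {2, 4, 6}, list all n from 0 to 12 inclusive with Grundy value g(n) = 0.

0, 1, 8, 9

Compute g(0), g(1), … for moves {2, 4, 6}:
g(0) = mex{} = 0
g(1) = mex{} = 0
g(2) = mex{0} = 1
g(3) = mex{0} = 1
g(4) = mex{0,1} = 2
g(5) = mex{0,1} = 2
g(6) = mex{0,1,2} = 3
g(7) = mex{0,1,2} = 3
g(8) = mex{1,2,3} = 0
g(9) = mex{1,2,3} = 0
g(10) = mex{0,2,3} = 1
g(11) = mex{0,2,3} = 1
g(12) = mex{0,1,3} = 2
The P-positions (g = 0) in 0..12 are 0, 1, 8, 9.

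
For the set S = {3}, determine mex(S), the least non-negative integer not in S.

0 is not in the set, so the mex is 0.

0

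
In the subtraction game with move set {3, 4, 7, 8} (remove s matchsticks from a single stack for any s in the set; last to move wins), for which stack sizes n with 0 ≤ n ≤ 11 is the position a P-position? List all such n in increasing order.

Compute g(0), g(1), … for moves {3, 4, 7, 8}:
k:     0  1  2  3  4  5  6  7  8  9 10 11
g(k):  0  0  0  1  1  1  2  2  2  3  3  0
The P-positions (g = 0) in 0..11 are 0, 1, 2, 11.

0, 1, 2, 11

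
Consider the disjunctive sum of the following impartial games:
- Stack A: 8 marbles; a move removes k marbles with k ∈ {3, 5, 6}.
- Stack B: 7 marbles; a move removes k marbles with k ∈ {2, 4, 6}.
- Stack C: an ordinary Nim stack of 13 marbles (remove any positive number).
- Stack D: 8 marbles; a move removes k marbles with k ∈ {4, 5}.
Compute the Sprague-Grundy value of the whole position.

14

Grundy values for stack A (subtraction set {3, 5, 6}):
k:     0  1  2  3  4  5  6  7  8
g(k):  0  0  0  1  1  1  2  2  2
So g(8) = 2.
Grundy values for stack B (subtraction set {2, 4, 6}):
g(0) = mex{} = 0
g(1) = mex{} = 0
g(2) = mex{0} = 1
g(3) = mex{0} = 1
g(4) = mex{0,1} = 2
g(5) = mex{0,1} = 2
g(6) = mex{0,1,2} = 3
g(7) = mex{0,1,2} = 3
So g(7) = 3.
Stack C is a plain Nim stack of size 13, so its Grundy value is 13.
Grundy values for stack D (subtraction set {4, 5}):
g(0) = mex{} = 0
g(1) = mex{} = 0
g(2) = mex{} = 0
g(3) = mex{} = 0
g(4) = mex{0} = 1
g(5) = mex{0} = 1
g(6) = mex{0} = 1
g(7) = mex{0} = 1
g(8) = mex{0,1} = 2
So g(8) = 2.
By the Sprague-Grundy theorem, the Grundy value of a sum of independent games is the XOR of the component values.
Combined value = 2 ⊕ 3 ⊕ 13 ⊕ 2 = 14.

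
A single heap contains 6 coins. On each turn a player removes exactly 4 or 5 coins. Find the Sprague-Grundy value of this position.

1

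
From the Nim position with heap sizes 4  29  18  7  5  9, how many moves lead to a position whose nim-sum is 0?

0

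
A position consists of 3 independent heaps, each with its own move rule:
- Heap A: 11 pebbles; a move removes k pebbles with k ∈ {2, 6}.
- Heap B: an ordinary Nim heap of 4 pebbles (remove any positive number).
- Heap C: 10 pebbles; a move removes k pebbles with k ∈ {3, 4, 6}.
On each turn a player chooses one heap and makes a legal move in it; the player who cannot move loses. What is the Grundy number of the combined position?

5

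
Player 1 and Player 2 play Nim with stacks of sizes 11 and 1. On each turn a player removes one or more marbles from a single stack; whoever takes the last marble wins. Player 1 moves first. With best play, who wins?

Player 1 wins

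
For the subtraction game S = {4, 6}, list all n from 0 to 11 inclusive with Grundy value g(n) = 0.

0, 1, 2, 3, 10, 11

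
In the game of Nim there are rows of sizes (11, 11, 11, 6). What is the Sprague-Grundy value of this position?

In binary:
  1011  (11)
  1011  (11)
  1011  (11)
  0110  (6)
  ----
  1101  (13)

13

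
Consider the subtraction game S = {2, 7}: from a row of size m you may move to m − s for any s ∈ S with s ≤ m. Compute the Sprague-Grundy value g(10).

0

Build the Grundy sequence with g(k) = mex{g(k−s) : s ∈ {2, 7}, s ≤ k}:
g(0) = mex{} = 0
g(1) = mex{} = 0
g(2) = mex{0} = 1
g(3) = mex{0} = 1
g(4) = mex{1} = 0
g(5) = mex{1} = 0
g(6) = mex{0} = 1
g(7) = mex{0} = 1
g(8) = mex{0,1} = 2
g(9) = mex{1} = 0
g(10) = mex{1,2} = 0
So g(10) = 0.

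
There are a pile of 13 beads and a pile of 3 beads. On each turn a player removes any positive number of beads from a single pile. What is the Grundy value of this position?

14

Nim-sum: 13 ^ 3 = 14.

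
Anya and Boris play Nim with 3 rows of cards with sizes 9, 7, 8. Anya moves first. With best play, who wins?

Nim-sum: 9 ⊕ 7 ⊕ 8 = 6.
The nim-sum is 6 ≠ 0, so this is an N-position: the player to move can win; Anya has a winning move.

Anya wins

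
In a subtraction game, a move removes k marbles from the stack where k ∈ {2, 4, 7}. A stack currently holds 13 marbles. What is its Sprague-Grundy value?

2

Grundy values for subtraction set {2, 4, 7}:
k:     0  1  2  3  4  5  6  7  8  9 10 11 12 13
g(k):  0  0  1  1  2  2  0  3  1  0  2  1  0  2
So g(13) = 2.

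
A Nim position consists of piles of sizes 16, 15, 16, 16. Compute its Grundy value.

Nim-sum: 16 ^ 15 ^ 16 ^ 16 = 31.

31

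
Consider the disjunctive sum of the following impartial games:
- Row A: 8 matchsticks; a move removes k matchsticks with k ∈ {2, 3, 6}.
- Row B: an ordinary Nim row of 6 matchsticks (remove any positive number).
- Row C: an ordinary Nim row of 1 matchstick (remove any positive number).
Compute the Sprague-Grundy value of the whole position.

For row A, compute g(0), g(1), … with moves {2, 3, 6}:
k:     0  1  2  3  4  5  6  7  8
g(k):  0  0  1  1  2  0  3  1  2
So g(8) = 2.
Row B is a plain Nim row of size 6, so its Grundy value is 6.
Row C is a plain Nim row of size 1, so its Grundy value is 1.
The value of a disjunctive sum is the nim-sum of the parts.
Combined value = 2 ⊕ 6 ⊕ 1 = 5.

5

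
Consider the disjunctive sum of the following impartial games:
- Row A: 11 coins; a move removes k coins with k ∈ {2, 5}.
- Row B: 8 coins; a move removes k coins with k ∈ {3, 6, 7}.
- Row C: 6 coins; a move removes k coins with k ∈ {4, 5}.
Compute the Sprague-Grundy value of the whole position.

Grundy values for row A (subtraction set {2, 5}):
g(0) = mex{} = 0
g(1) = mex{} = 0
g(2) = mex{0} = 1
g(3) = mex{0} = 1
g(4) = mex{1} = 0
g(5) = mex{0,1} = 2
g(6) = mex{0} = 1
g(7) = mex{1,2} = 0
g(8) = mex{1} = 0
g(9) = mex{0} = 1
g(10) = mex{0,2} = 1
g(11) = mex{1} = 0
So g(11) = 0.
For row B, compute g(0), g(1), … with moves {3, 6, 7}:
k:     0  1  2  3  4  5  6  7  8
g(k):  0  0  0  1  1  1  2  2  2
So g(8) = 2.
For row C, compute g(0), g(1), … with moves {4, 5}:
k:     0  1  2  3  4  5  6
g(k):  0  0  0  0  1  1  1
So g(6) = 1.
The value of a disjunctive sum is the nim-sum of the parts.
Combined value = 0 XOR 2 XOR 1 = 3.

3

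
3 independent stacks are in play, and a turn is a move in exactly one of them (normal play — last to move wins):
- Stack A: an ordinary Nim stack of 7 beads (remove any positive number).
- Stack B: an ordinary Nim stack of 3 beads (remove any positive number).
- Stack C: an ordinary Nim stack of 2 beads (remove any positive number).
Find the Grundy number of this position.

6

Stack A is a plain Nim stack of size 7, so its Grundy value is 7.
Stack B is a plain Nim stack of size 3, so its Grundy value is 3.
Stack C is a plain Nim stack of size 2, so its Grundy value is 2.
The value of a disjunctive sum is the nim-sum of the parts.
Combined value = 7 XOR 3 XOR 2 = 6.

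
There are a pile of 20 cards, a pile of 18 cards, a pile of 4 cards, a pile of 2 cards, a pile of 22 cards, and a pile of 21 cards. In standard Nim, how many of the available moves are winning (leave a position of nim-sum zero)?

3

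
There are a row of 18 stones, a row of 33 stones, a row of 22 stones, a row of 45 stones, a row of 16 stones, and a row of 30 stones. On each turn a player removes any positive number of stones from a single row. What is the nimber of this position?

6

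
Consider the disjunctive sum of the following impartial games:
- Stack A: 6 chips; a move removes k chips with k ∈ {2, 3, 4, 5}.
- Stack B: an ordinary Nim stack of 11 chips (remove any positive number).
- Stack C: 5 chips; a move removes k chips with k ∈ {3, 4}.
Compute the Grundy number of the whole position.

Grundy values for stack A (subtraction set {2, 3, 4, 5}):
k:     0  1  2  3  4  5  6
g(k):  0  0  1  1  2  2  3
So g(6) = 3.
Stack B is a plain Nim stack of size 11, so its Grundy value is 11.
Build the Grundy sequence for stack C with g(k) = mex{g(k−s) : s ∈ {3, 4}, s ≤ k}:
g(0) = mex{} = 0
g(1) = mex{} = 0
g(2) = mex{} = 0
g(3) = mex{0} = 1
g(4) = mex{0} = 1
g(5) = mex{0} = 1
So g(5) = 1.
By the Sprague-Grundy theorem, the Grundy value of a sum of independent games is the XOR of the component values.
Combined value = 3 ⊕ 11 ⊕ 1 = 9.

9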